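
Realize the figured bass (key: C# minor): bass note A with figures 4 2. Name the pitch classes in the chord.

The written figures 4 2 are shorthand for 6/4/2: the 6 is implied.
A second above A in this key is B.
A fourth above A in this key is D#.
A sixth above A in this key is F#.
Together with the bass A, this spells B dominant seventh in third inversion.

A, B, D#, F#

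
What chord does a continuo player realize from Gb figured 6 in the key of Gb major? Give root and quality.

The figures 6 indicate a triad in first inversion.
In first inversion the root lies a sixth above the bass: a sixth above Gb in Gb major is Eb.
The chord tones are Gb, Bb, Eb, giving Eb minor.

Eb minor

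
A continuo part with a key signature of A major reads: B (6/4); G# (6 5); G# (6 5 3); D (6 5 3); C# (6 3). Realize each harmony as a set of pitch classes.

B (6/4): B, E, G#.
G# (6/5/3): G#, B, D, E.
G# (6/5/3): G#, B, D, E.
D (6/5/3): D, F#, A, B.
C# (6/3): C#, E, A.

B, E, G# | G#, B, D, E | G#, B, D, E | D, F#, A, B | C#, E, A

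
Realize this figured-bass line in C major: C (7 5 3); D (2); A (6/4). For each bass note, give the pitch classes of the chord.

C, E, G, B | D, E, G, B | A, D, F

C (7/5/3): C, E, G, B.
D (6/4/2): D, E, G, B.
A (6/4): A, D, F.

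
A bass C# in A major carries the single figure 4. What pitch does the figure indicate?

F#

Counting 3 letter steps above C# lands on F; in A major, that letter is F#.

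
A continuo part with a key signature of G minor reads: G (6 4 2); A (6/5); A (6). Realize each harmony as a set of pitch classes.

G, A, C, Eb | A, C, Eb, F | A, C, F

G (6/4/2): G, A, C, Eb.
A (6/5/3): A, C, Eb, F.
A (6/3): A, C, F.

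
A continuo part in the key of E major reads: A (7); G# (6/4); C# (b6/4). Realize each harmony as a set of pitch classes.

A, C#, E, G# | G#, C#, E | C#, F#, Ab

A (7/5/3): A, C#, E, G#.
G# (6/4): G#, C#, E.
C# (b6/4): C#, F#, Ab.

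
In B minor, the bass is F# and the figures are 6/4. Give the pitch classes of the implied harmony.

A fourth above F# in this key is B.
A sixth above F# in this key is D.
Together with the bass F#, this spells B minor in second inversion.

F#, B, D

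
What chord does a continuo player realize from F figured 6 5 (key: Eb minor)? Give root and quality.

Db dominant seventh

The figures 6 5 indicate a seventh chord in first inversion.
In first inversion the root lies a sixth above the bass: a sixth above F in Eb minor is Db.
The chord tones are F, Ab, Cb, Db, giving Db dominant seventh.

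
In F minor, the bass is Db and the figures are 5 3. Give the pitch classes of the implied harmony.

Db, F, Ab

A third above Db in this key is F.
A fifth above Db in this key is Ab.
Together with the bass Db, this spells Db major in root position.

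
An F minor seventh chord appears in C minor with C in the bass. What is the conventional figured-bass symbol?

C is the fifth of F minor seventh, so the chord is in second inversion.
A seventh chord in second inversion is figured 6/4/3, conventionally abbreviated 4/3.

4/3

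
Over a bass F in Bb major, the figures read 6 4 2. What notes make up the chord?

A second above F in this key is G.
A fourth above F in this key is Bb.
A sixth above F in this key is D.
Together with the bass F, this spells G minor seventh in third inversion.

F, G, Bb, D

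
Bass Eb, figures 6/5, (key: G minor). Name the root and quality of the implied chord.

The figures 6/5 indicate a seventh chord in first inversion.
In first inversion the root lies a sixth above the bass: a sixth above Eb in G minor is C.
The chord tones are Eb, G, Bb, C, giving C minor seventh.

C minor seventh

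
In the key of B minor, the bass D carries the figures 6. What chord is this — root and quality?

B minor

The figures 6 indicate a triad in first inversion.
In first inversion the root lies a sixth above the bass: a sixth above D in B minor is B.
The chord tones are D, F#, B, giving B minor.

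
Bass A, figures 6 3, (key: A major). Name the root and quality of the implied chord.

The figures 6 3 indicate a triad in first inversion.
In first inversion the root lies a sixth above the bass: a sixth above A in A major is F#.
The chord tones are A, C#, F#, giving F# minor.

F# minor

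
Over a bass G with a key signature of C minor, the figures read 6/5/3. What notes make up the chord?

G, Bb, D, Eb

A third above G in this key is Bb.
A fifth above G in this key is D.
A sixth above G in this key is Eb.
Together with the bass G, this spells Eb major seventh in first inversion.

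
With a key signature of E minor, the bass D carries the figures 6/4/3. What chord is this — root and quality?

The figures 6/4/3 indicate a seventh chord in second inversion.
In second inversion the root lies a fourth above the bass: a fourth above D in E minor is G.
The chord tones are D, F#, G, B, giving G major seventh.

G major seventh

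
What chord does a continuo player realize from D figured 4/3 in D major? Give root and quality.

G major seventh

The figures 4/3 indicate a seventh chord in second inversion.
In second inversion the root lies a fourth above the bass: a fourth above D in D major is G.
The chord tones are D, F#, G, B, giving G major seventh.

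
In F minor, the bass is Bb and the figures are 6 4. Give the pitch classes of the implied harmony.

Bb, Eb, G

A fourth above Bb in this key is Eb.
A sixth above Bb in this key is G.
Together with the bass Bb, this spells Eb major in second inversion.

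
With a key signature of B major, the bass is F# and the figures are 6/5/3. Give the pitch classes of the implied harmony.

A third above F# in this key is A#.
A fifth above F# in this key is C#.
A sixth above F# in this key is D#.
Together with the bass F#, this spells D# minor seventh in first inversion.

F#, A#, C#, D#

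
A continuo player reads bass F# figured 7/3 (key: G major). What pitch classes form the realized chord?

The written figures 7/3 are shorthand for 7/5/3: the 5 is implied.
A third above F# in this key is A.
A fifth above F# in this key is C.
A seventh above F# in this key is E.
Together with the bass F#, this spells F# half-diminished seventh in root position.

F#, A, C, E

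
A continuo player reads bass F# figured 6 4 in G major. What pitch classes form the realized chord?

F#, B, D

A fourth above F# in this key is B.
A sixth above F# in this key is D.
Together with the bass F#, this spells B minor in second inversion.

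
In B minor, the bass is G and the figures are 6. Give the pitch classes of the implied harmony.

G, B, E

The written figures 6 are shorthand for 6/3: the 3 is implied.
A third above G in this key is B.
A sixth above G in this key is E.
Together with the bass G, this spells E minor in first inversion.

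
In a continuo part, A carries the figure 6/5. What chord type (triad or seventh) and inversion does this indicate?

6/5 is shorthand for 6/5/3.
Intervals of 6/5/3 above the bass form a seventh chord; the bass is the third, so this is first inversion.

seventh chord, first inversion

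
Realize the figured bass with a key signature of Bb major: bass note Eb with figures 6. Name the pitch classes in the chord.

The written figures 6 are shorthand for 6/3: the 3 is implied.
A third above Eb in this key is G.
A sixth above Eb in this key is C.
Together with the bass Eb, this spells C minor in first inversion.

Eb, G, C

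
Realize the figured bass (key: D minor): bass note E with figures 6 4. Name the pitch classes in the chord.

A fourth above E in this key is A.
A sixth above E in this key is C.
Together with the bass E, this spells A minor in second inversion.

E, A, C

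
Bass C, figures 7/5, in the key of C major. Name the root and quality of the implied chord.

The figures 7/5 indicate a seventh chord in root position.
In root position the bass is the root, so the root is C.
The chord tones are C, E, G, B, giving C major seventh.

C major seventh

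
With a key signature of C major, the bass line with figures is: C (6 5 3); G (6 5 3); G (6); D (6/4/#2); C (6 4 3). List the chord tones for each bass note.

C (6/5/3): C, E, G, A.
G (6/5/3): G, B, D, E.
G (6/3): G, B, E.
D (6/4/#2): D, E#, G, B.
C (6/4/3): C, E, F, A.

C, E, G, A | G, B, D, E | G, B, E | D, E#, G, B | C, E, F, A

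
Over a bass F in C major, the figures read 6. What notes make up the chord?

The written figures 6 are shorthand for 6/3: the 3 is implied.
A third above F in this key is A.
A sixth above F in this key is D.
Together with the bass F, this spells D minor in first inversion.

F, A, D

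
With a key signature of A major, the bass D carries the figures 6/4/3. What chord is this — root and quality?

G# half-diminished seventh

The figures 6/4/3 indicate a seventh chord in second inversion.
In second inversion the root lies a fourth above the bass: a fourth above D in A major is G#.
The chord tones are D, F#, G#, B, giving G# half-diminished seventh.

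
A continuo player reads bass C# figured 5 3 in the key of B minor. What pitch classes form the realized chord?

C#, E, G

A third above C# in this key is E.
A fifth above C# in this key is G.
Together with the bass C#, this spells C# diminished in root position.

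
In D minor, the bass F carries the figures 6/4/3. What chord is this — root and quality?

The figures 6/4/3 indicate a seventh chord in second inversion.
In second inversion the root lies a fourth above the bass: a fourth above F in D minor is Bb.
The chord tones are F, A, Bb, D, giving Bb major seventh.

Bb major seventh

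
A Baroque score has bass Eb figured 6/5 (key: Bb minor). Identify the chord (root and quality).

C half-diminished seventh

The figures 6/5 indicate a seventh chord in first inversion.
In first inversion the root lies a sixth above the bass: a sixth above Eb in Bb minor is C.
The chord tones are Eb, Gb, Bb, C, giving C half-diminished seventh.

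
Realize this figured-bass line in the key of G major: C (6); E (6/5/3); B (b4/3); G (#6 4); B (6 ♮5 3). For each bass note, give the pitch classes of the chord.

C (6/3): C, E, A.
E (6/5/3): E, G, B, C.
B (6/b4/3): B, D, Eb, G.
G (#6/4): G, C, E#.
B (6/♮5/3): B, D, F, G.

C, E, A | E, G, B, C | B, D, Eb, G | G, C, E# | B, D, F, G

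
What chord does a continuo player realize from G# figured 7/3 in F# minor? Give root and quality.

The figures 7/3 indicate a seventh chord in root position.
In root position the bass is the root, so the root is G#.
The chord tones are G#, B, D, F#, giving G# half-diminished seventh.

G# half-diminished seventh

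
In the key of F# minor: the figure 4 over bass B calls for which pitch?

E

Counting 3 letter steps above B lands on E; in F# minor, that letter is E.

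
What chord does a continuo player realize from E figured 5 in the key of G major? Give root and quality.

The figures 5 indicate a triad in root position.
In root position the bass is the root, so the root is E.
The chord tones are E, G, B, giving E minor.

E minor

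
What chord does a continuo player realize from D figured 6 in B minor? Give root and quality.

B minor

The figures 6 indicate a triad in first inversion.
In first inversion the root lies a sixth above the bass: a sixth above D in B minor is B.
The chord tones are D, F#, B, giving B minor.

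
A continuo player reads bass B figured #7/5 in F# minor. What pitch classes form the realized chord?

B, D, F#, A#

The written figures #7/5 are shorthand for 7/5/3: the 3 is implied.
A third above B in this key is D.
A fifth above B in this key is F#.
A seventh above B in this key is A, raised to A# by the sharp.
Together with the bass B, this spells B minor-major seventh in root position.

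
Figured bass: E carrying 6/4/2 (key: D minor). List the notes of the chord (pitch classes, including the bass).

E, F, A, C

A second above E in this key is F.
A fourth above E in this key is A.
A sixth above E in this key is C.
Together with the bass E, this spells F major seventh in third inversion.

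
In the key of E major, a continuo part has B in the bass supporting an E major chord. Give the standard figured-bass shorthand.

6/4

B is the fifth of E major, so the chord is in second inversion.
A triad in second inversion is figured 6/4, conventionally abbreviated 6/4.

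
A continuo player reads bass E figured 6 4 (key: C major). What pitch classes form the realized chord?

E, A, C

A fourth above E in this key is A.
A sixth above E in this key is C.
Together with the bass E, this spells A minor in second inversion.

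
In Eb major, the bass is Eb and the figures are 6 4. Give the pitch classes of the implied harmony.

A fourth above Eb in this key is Ab.
A sixth above Eb in this key is C.
Together with the bass Eb, this spells Ab major in second inversion.

Eb, Ab, C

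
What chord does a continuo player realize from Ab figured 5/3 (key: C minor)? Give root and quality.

The figures 5/3 indicate a triad in root position.
In root position the bass is the root, so the root is Ab.
The chord tones are Ab, C, Eb, giving Ab major.

Ab major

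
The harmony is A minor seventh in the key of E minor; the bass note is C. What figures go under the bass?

C is the third of A minor seventh, so the chord is in first inversion.
A seventh chord in first inversion is figured 6/5/3, conventionally abbreviated 6/5.

6/5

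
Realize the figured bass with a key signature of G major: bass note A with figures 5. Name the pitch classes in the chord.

The written figures 5 are shorthand for 5/3: the 3 is implied.
A third above A in this key is C.
A fifth above A in this key is E.
Together with the bass A, this spells A minor in root position.

A, C, E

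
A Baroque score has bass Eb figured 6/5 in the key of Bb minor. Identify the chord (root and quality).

C half-diminished seventh

The figures 6/5 indicate a seventh chord in first inversion.
In first inversion the root lies a sixth above the bass: a sixth above Eb in Bb minor is C.
The chord tones are Eb, Gb, Bb, C, giving C half-diminished seventh.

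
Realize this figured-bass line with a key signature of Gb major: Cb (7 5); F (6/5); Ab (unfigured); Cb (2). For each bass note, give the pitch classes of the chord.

Cb (7/5/3): Cb, Eb, Gb, Bb.
F (6/5/3): F, Ab, Cb, Db.
Ab (5/3): Ab, Cb, Eb.
Cb (6/4/2): Cb, Db, F, Ab.

Cb, Eb, Gb, Bb | F, Ab, Cb, Db | Ab, Cb, Eb | Cb, Db, F, Ab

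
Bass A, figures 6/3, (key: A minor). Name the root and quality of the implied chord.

F major

The figures 6/3 indicate a triad in first inversion.
In first inversion the root lies a sixth above the bass: a sixth above A in A minor is F.
The chord tones are A, C, F, giving F major.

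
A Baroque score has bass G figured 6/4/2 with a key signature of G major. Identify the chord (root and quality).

A minor seventh

The figures 6/4/2 indicate a seventh chord in third inversion.
In third inversion the root lies a second above the bass: a second above G in G major is A.
The chord tones are G, A, C, E, giving A minor seventh.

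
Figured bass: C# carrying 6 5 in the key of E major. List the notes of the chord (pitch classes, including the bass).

C#, E, G#, A

The written figures 6 5 are shorthand for 6/5/3: the 3 is implied.
A third above C# in this key is E.
A fifth above C# in this key is G#.
A sixth above C# in this key is A.
Together with the bass C#, this spells A major seventh in first inversion.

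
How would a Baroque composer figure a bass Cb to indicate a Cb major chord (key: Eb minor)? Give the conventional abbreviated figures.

no figures

Cb is the root of Cb major, so the chord is in root position.
A triad in root position is figured 5/3, conventionally abbreviated (no figures — root-position triad).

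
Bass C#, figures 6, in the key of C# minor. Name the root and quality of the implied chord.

The figures 6 indicate a triad in first inversion.
In first inversion the root lies a sixth above the bass: a sixth above C# in C# minor is A.
The chord tones are C#, E, A, giving A major.

A major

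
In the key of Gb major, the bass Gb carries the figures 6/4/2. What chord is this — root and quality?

Ab minor seventh

The figures 6/4/2 indicate a seventh chord in third inversion.
In third inversion the root lies a second above the bass: a second above Gb in Gb major is Ab.
The chord tones are Gb, Ab, Cb, Eb, giving Ab minor seventh.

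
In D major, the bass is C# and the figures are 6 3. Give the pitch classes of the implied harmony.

A third above C# in this key is E.
A sixth above C# in this key is A.
Together with the bass C#, this spells A major in first inversion.

C#, E, A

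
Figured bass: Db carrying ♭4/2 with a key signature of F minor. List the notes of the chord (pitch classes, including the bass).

Db, Eb, Gb, Bb

The written figures ♭4/2 are shorthand for 6/4/2: the 6 is implied.
A second above Db in this key is Eb.
A fourth above Db in this key is G, lowered to Gb by the flat.
A sixth above Db in this key is Bb.
Together with the bass Db, this spells Eb minor seventh in third inversion.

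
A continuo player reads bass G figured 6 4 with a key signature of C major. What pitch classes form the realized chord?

A fourth above G in this key is C.
A sixth above G in this key is E.
Together with the bass G, this spells C major in second inversion.

G, C, E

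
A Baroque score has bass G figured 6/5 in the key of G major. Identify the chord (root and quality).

E minor seventh

The figures 6/5 indicate a seventh chord in first inversion.
In first inversion the root lies a sixth above the bass: a sixth above G in G major is E.
The chord tones are G, B, D, E, giving E minor seventh.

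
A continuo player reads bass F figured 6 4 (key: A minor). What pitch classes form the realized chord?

F, B, D

A fourth above F in this key is B.
A sixth above F in this key is D.
Together with the bass F, this spells B diminished in second inversion.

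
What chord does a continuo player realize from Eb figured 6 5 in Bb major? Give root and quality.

C minor seventh

The figures 6 5 indicate a seventh chord in first inversion.
In first inversion the root lies a sixth above the bass: a sixth above Eb in Bb major is C.
The chord tones are Eb, G, Bb, C, giving C minor seventh.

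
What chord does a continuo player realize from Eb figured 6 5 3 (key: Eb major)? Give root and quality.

C minor seventh

The figures 6 5 3 indicate a seventh chord in first inversion.
In first inversion the root lies a sixth above the bass: a sixth above Eb in Eb major is C.
The chord tones are Eb, G, Bb, C, giving C minor seventh.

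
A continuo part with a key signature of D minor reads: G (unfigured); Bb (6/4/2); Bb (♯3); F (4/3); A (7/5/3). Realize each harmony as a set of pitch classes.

G (5/3): G, Bb, D.
Bb (6/4/2): Bb, C, E, G.
Bb (5/#3): Bb, D#, F.
F (6/4/3): F, A, Bb, D.
A (7/5/3): A, C, E, G.

G, Bb, D | Bb, C, E, G | Bb, D#, F | F, A, Bb, D | A, C, E, G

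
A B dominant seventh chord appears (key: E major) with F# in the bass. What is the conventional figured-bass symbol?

4/3

F# is the fifth of B dominant seventh, so the chord is in second inversion.
A seventh chord in second inversion is figured 6/4/3, conventionally abbreviated 4/3.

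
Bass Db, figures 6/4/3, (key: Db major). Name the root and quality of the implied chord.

The figures 6/4/3 indicate a seventh chord in second inversion.
In second inversion the root lies a fourth above the bass: a fourth above Db in Db major is Gb.
The chord tones are Db, F, Gb, Bb, giving Gb major seventh.

Gb major seventh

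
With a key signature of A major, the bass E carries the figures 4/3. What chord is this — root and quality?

The figures 4/3 indicate a seventh chord in second inversion.
In second inversion the root lies a fourth above the bass: a fourth above E in A major is A.
The chord tones are E, G#, A, C#, giving A major seventh.

A major seventh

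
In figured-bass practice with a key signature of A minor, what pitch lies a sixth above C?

A

Counting 5 letter steps above C lands on A; in A minor, that letter is A.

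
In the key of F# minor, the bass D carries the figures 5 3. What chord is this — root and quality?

The figures 5 3 indicate a triad in root position.
In root position the bass is the root, so the root is D.
The chord tones are D, F#, A, giving D major.

D major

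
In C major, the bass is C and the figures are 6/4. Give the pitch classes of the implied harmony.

C, F, A

A fourth above C in this key is F.
A sixth above C in this key is A.
Together with the bass C, this spells F major in second inversion.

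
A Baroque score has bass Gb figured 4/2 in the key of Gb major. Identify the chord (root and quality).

Ab minor seventh

The figures 4/2 indicate a seventh chord in third inversion.
In third inversion the root lies a second above the bass: a second above Gb in Gb major is Ab.
The chord tones are Gb, Ab, Cb, Eb, giving Ab minor seventh.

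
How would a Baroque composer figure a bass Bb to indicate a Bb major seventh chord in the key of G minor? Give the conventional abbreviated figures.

7

Bb is the root of Bb major seventh, so the chord is in root position.
A seventh chord in root position is figured 7/5/3, conventionally abbreviated 7.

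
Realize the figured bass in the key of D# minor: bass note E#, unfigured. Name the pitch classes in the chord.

E#, G#, B

An unfigured bass implies 5/3.
A third above E# in this key is G#.
A fifth above E# in this key is B.
Together with the bass E#, this spells E# diminished in root position.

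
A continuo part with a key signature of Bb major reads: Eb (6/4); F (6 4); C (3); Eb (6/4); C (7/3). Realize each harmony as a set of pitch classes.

Eb, A, C | F, Bb, D | C, Eb, G | Eb, A, C | C, Eb, G, Bb

Eb (6/4): Eb, A, C.
F (6/4): F, Bb, D.
C (5/3): C, Eb, G.
Eb (6/4): Eb, A, C.
C (7/5/3): C, Eb, G, Bb.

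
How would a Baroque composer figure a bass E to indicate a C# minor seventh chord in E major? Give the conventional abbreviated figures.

E is the third of C# minor seventh, so the chord is in first inversion.
A seventh chord in first inversion is figured 6/5/3, conventionally abbreviated 6/5.

6/5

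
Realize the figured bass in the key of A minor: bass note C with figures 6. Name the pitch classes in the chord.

C, E, A

The written figures 6 are shorthand for 6/3: the 3 is implied.
A third above C in this key is E.
A sixth above C in this key is A.
Together with the bass C, this spells A minor in first inversion.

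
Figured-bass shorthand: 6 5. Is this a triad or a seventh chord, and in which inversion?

6 5 is shorthand for 6/5/3.
Intervals of 6/5/3 above the bass form a seventh chord; the bass is the third, so this is first inversion.

seventh chord, first inversion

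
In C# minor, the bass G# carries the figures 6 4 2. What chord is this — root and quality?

The figures 6 4 2 indicate a seventh chord in third inversion.
In third inversion the root lies a second above the bass: a second above G# in C# minor is A.
The chord tones are G#, A, C#, E, giving A major seventh.

A major seventh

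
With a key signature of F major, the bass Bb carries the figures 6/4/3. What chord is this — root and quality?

E half-diminished seventh

The figures 6/4/3 indicate a seventh chord in second inversion.
In second inversion the root lies a fourth above the bass: a fourth above Bb in F major is E.
The chord tones are Bb, D, E, G, giving E half-diminished seventh.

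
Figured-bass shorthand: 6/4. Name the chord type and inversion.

triad, second inversion

Intervals of 6/4 above the bass form a triad; the bass is the fifth, so this is second inversion.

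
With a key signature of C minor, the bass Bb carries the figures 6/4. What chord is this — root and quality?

Eb major

The figures 6/4 indicate a triad in second inversion.
In second inversion the root lies a fourth above the bass: a fourth above Bb in C minor is Eb.
The chord tones are Bb, Eb, G, giving Eb major.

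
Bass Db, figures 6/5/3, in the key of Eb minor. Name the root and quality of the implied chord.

Bb minor seventh

The figures 6/5/3 indicate a seventh chord in first inversion.
In first inversion the root lies a sixth above the bass: a sixth above Db in Eb minor is Bb.
The chord tones are Db, F, Ab, Bb, giving Bb minor seventh.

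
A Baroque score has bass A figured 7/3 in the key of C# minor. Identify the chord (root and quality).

The figures 7/3 indicate a seventh chord in root position.
In root position the bass is the root, so the root is A.
The chord tones are A, C#, E, G#, giving A major seventh.

A major seventh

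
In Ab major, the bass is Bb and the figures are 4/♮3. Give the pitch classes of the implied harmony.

The written figures 4/♮3 are shorthand for 6/4/3: the 6 is implied.
A third above Bb in this key is Db, made natural (D) by the ♮ figure.
A fourth above Bb in this key is Eb.
A sixth above Bb in this key is G.
Together with the bass Bb, this spells Eb major seventh in second inversion.

Bb, D, Eb, G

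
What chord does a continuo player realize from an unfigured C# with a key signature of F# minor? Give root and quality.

An unfigured bass indicates a triad in root position.
In root position the bass is the root, so the root is C#.
The chord tones are C#, E, G#, giving C# minor.

C# minor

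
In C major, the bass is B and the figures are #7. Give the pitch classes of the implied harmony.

The written figures #7 are shorthand for 7/5/3: the 5/3 are implied.
A third above B in this key is D.
A fifth above B in this key is F.
A seventh above B in this key is A, raised to A# by the sharp.

B, D, F, A#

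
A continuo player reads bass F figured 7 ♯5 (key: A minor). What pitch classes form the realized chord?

F, A, C#, E

The written figures 7 ♯5 are shorthand for 7/5/3: the 3 is implied.
A third above F in this key is A.
A fifth above F in this key is C, raised to C# by the sharp.
A seventh above F in this key is E.
Together with the bass F, this spells F augmented major seventh in root position.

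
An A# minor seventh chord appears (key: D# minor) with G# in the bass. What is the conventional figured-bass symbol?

4/2

G# is the seventh of A# minor seventh, so the chord is in third inversion.
A seventh chord in third inversion is figured 6/4/2, conventionally abbreviated 4/2.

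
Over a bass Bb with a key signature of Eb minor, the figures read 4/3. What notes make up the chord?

Bb, Db, Eb, Gb

The written figures 4/3 are shorthand for 6/4/3: the 6 is implied.
A third above Bb in this key is Db.
A fourth above Bb in this key is Eb.
A sixth above Bb in this key is Gb.
Together with the bass Bb, this spells Eb minor seventh in second inversion.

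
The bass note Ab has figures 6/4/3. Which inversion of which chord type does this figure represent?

seventh chord, second inversion

Intervals of 6/4/3 above the bass form a seventh chord; the bass is the fifth, so this is second inversion.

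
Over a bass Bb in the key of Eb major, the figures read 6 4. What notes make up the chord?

Bb, Eb, G

A fourth above Bb in this key is Eb.
A sixth above Bb in this key is G.
Together with the bass Bb, this spells Eb major in second inversion.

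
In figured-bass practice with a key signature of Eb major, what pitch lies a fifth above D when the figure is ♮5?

Counting 4 letter steps above D lands on A; in Eb major, that letter is Ab.
The ♮5 figure makes it natural, giving A.

A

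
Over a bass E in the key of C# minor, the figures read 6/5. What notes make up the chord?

The written figures 6/5 are shorthand for 6/5/3: the 3 is implied.
A third above E in this key is G#.
A fifth above E in this key is B.
A sixth above E in this key is C#.
Together with the bass E, this spells C# minor seventh in first inversion.

E, G#, B, C#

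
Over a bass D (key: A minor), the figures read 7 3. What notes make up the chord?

D, F, A, C

The written figures 7 3 are shorthand for 7/5/3: the 5 is implied.
A third above D in this key is F.
A fifth above D in this key is A.
A seventh above D in this key is C.
Together with the bass D, this spells D minor seventh in root position.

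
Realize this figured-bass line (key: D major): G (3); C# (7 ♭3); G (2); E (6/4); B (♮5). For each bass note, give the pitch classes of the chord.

G, B, D | C#, Eb, G, B | G, A, C#, E | E, A, C# | B, D, F

G (5/3): G, B, D.
C# (7/5/b3): C#, Eb, G, B.
G (6/4/2): G, A, C#, E.
E (6/4): E, A, C#.
B (♮5/3): B, D, F.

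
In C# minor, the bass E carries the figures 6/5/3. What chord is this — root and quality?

C# minor seventh

The figures 6/5/3 indicate a seventh chord in first inversion.
In first inversion the root lies a sixth above the bass: a sixth above E in C# minor is C#.
The chord tones are E, G#, B, C#, giving C# minor seventh.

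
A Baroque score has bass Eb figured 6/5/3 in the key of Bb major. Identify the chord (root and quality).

The figures 6/5/3 indicate a seventh chord in first inversion.
In first inversion the root lies a sixth above the bass: a sixth above Eb in Bb major is C.
The chord tones are Eb, G, Bb, C, giving C minor seventh.

C minor seventh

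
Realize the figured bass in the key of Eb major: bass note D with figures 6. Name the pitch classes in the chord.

D, F, Bb

The written figures 6 are shorthand for 6/3: the 3 is implied.
A third above D in this key is F.
A sixth above D in this key is Bb.
Together with the bass D, this spells Bb major in first inversion.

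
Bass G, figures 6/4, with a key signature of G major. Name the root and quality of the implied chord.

C major

The figures 6/4 indicate a triad in second inversion.
In second inversion the root lies a fourth above the bass: a fourth above G in G major is C.
The chord tones are G, C, E, giving C major.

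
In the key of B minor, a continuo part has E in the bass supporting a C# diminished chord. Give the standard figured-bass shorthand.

6

E is the third of C# diminished, so the chord is in first inversion.
A triad in first inversion is figured 6/3, conventionally abbreviated 6.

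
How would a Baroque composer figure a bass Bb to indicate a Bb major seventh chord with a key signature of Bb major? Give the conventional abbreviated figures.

Bb is the root of Bb major seventh, so the chord is in root position.
A seventh chord in root position is figured 7/5/3, conventionally abbreviated 7.

7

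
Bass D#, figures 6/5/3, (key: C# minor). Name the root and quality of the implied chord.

The figures 6/5/3 indicate a seventh chord in first inversion.
In first inversion the root lies a sixth above the bass: a sixth above D# in C# minor is B.
The chord tones are D#, F#, A, B, giving B dominant seventh.

B dominant seventh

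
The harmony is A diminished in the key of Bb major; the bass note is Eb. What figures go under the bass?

Eb is the fifth of A diminished, so the chord is in second inversion.
A triad in second inversion is figured 6/4, conventionally abbreviated 6/4.

6/4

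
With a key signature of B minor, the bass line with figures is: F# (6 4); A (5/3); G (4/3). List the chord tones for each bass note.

F#, B, D | A, C#, E | G, B, C#, E

F# (6/4): F#, B, D.
A (5/3): A, C#, E.
G (6/4/3): G, B, C#, E.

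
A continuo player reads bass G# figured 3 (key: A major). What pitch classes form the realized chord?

The written figures 3 are shorthand for 5/3: the 5 is implied.
A third above G# in this key is B.
A fifth above G# in this key is D.
Together with the bass G#, this spells G# diminished in root position.

G#, B, D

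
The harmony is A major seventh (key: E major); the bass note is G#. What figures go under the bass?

G# is the seventh of A major seventh, so the chord is in third inversion.
A seventh chord in third inversion is figured 6/4/2, conventionally abbreviated 4/2.

4/2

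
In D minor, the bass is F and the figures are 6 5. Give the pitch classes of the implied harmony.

F, A, C, D

The written figures 6 5 are shorthand for 6/5/3: the 3 is implied.
A third above F in this key is A.
A fifth above F in this key is C.
A sixth above F in this key is D.
Together with the bass F, this spells D minor seventh in first inversion.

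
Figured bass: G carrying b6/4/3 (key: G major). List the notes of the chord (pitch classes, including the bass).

A third above G in this key is B.
A fourth above G in this key is C.
A sixth above G in this key is E, lowered to Eb by the flat.
Together with the bass G, this spells C minor-major seventh in second inversion.

G, B, C, Eb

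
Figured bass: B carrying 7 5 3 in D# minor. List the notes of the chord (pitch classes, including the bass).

A third above B in this key is D#.
A fifth above B in this key is F#.
A seventh above B in this key is A#.
Together with the bass B, this spells B major seventh in root position.

B, D#, F#, A#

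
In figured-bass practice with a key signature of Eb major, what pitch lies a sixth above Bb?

Counting 5 letter steps above Bb lands on G; in Eb major, that letter is G.

G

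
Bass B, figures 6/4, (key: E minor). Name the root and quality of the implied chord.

The figures 6/4 indicate a triad in second inversion.
In second inversion the root lies a fourth above the bass: a fourth above B in E minor is E.
The chord tones are B, E, G, giving E minor.

E minor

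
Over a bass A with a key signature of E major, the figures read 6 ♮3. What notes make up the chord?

A, C, F#

A third above A in this key is C#, made natural (C) by the ♮ figure.
A sixth above A in this key is F#.
Together with the bass A, this spells F# diminished in first inversion.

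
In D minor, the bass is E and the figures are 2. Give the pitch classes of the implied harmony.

E, F, A, C

The written figures 2 are shorthand for 6/4/2: the 6/4 are implied.
A second above E in this key is F.
A fourth above E in this key is A.
A sixth above E in this key is C.
Together with the bass E, this spells F major seventh in third inversion.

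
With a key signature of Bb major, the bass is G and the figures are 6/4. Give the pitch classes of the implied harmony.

A fourth above G in this key is C.
A sixth above G in this key is Eb.
Together with the bass G, this spells C minor in second inversion.

G, C, Eb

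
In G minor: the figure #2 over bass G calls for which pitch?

Counting 1 letter step above G lands on A; in G minor, that letter is A.
The #2 figure raises it a semitone, giving A#.

A#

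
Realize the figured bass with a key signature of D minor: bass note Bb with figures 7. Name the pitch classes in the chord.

Bb, D, F, A

The written figures 7 are shorthand for 7/5/3: the 5/3 are implied.
A third above Bb in this key is D.
A fifth above Bb in this key is F.
A seventh above Bb in this key is A.
Together with the bass Bb, this spells Bb major seventh in root position.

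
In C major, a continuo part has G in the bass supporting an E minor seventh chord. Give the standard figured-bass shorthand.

6/5

G is the third of E minor seventh, so the chord is in first inversion.
A seventh chord in first inversion is figured 6/5/3, conventionally abbreviated 6/5.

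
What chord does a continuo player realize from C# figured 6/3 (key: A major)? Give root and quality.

A major

The figures 6/3 indicate a triad in first inversion.
In first inversion the root lies a sixth above the bass: a sixth above C# in A major is A.
The chord tones are C#, E, A, giving A major.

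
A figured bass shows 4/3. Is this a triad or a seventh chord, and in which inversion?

seventh chord, second inversion

4/3 is shorthand for 6/4/3.
Intervals of 6/4/3 above the bass form a seventh chord; the bass is the fifth, so this is second inversion.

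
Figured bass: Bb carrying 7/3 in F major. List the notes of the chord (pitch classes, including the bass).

The written figures 7/3 are shorthand for 7/5/3: the 5 is implied.
A third above Bb in this key is D.
A fifth above Bb in this key is F.
A seventh above Bb in this key is A.
Together with the bass Bb, this spells Bb major seventh in root position.

Bb, D, F, A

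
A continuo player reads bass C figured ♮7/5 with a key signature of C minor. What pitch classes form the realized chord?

The written figures ♮7/5 are shorthand for 7/5/3: the 3 is implied.
A third above C in this key is Eb.
A fifth above C in this key is G.
A seventh above C in this key is Bb, made natural (B) by the ♮ figure.
Together with the bass C, this spells C minor-major seventh in root position.

C, Eb, G, B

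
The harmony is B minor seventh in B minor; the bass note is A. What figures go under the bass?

4/2

A is the seventh of B minor seventh, so the chord is in third inversion.
A seventh chord in third inversion is figured 6/4/2, conventionally abbreviated 4/2.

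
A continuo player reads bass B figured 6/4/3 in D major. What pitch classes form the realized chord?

A third above B in this key is D.
A fourth above B in this key is E.
A sixth above B in this key is G.
Together with the bass B, this spells E minor seventh in second inversion.

B, D, E, G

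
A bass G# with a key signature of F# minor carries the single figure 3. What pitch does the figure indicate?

Counting 2 letter steps above G# lands on B; in F# minor, that letter is B.

B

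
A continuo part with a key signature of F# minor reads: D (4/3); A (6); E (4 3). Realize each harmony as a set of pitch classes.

D, F#, G#, B | A, C#, F# | E, G#, A, C#

D (6/4/3): D, F#, G#, B.
A (6/3): A, C#, F#.
E (6/4/3): E, G#, A, C#.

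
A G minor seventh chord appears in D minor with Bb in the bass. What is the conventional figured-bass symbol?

Bb is the third of G minor seventh, so the chord is in first inversion.
A seventh chord in first inversion is figured 6/5/3, conventionally abbreviated 6/5.

6/5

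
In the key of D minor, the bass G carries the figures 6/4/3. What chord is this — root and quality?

The figures 6/4/3 indicate a seventh chord in second inversion.
In second inversion the root lies a fourth above the bass: a fourth above G in D minor is C.
The chord tones are G, Bb, C, E, giving C dominant seventh.

C dominant seventh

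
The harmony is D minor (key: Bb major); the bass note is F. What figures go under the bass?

F is the third of D minor, so the chord is in first inversion.
A triad in first inversion is figured 6/3, conventionally abbreviated 6.

6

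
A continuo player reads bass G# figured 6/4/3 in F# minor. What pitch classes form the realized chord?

A third above G# in this key is B.
A fourth above G# in this key is C#.
A sixth above G# in this key is E.
Together with the bass G#, this spells C# minor seventh in second inversion.

G#, B, C#, E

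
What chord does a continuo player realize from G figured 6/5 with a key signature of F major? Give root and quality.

E half-diminished seventh

The figures 6/5 indicate a seventh chord in first inversion.
In first inversion the root lies a sixth above the bass: a sixth above G in F major is E.
The chord tones are G, Bb, D, E, giving E half-diminished seventh.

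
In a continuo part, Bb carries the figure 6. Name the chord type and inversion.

triad, first inversion

6 is shorthand for 6/3.
Intervals of 6/3 above the bass form a triad; the bass is the third, so this is first inversion.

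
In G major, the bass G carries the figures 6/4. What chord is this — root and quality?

C major

The figures 6/4 indicate a triad in second inversion.
In second inversion the root lies a fourth above the bass: a fourth above G in G major is C.
The chord tones are G, C, E, giving C major.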